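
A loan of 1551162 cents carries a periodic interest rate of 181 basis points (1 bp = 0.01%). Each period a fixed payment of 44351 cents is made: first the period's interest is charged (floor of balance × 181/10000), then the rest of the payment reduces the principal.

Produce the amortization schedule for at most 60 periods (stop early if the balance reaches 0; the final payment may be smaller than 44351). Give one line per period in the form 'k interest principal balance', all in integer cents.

1 28076 16275 1534887
2 27781 16570 1518317
3 27481 16870 1501447
4 27176 17175 1484272
5 26865 17486 1466786
6 26548 17803 1448983
7 26226 18125 1430858
8 25898 18453 1412405
9 25564 18787 1393618
10 25224 19127 1374491
11 24878 19473 1355018
12 24525 19826 1335192
13 24166 20185 1315007
14 23801 20550 1294457
15 23429 20922 1273535
16 23050 21301 1252234
17 22665 21686 1230548
18 22272 22079 1208469
19 21873 22478 1185991
20 21466 22885 1163106
21 21052 23299 1139807
22 20630 23721 1116086
23 20201 24150 1091936
24 19764 24587 1067349
25 19319 25032 1042317
26 18865 25486 1016831
27 18404 25947 990884
28 17935 26416 964468
29 17456 26895 937573
30 16970 27381 910192
31 16474 27877 882315
32 15969 28382 853933
33 15456 28895 825038
34 14933 29418 795620
35 14400 29951 765669
36 13858 30493 735176
37 13306 31045 704131
38 12744 31607 672524
39 12172 32179 640345
40 11590 32761 607584
41 10997 33354 574230
42 10393 33958 540272
43 9778 34573 505699
44 9153 35198 470501
45 8516 35835 434666
46 7867 36484 398182
47 7207 37144 361038
48 6534 37817 323221
49 5850 38501 284720
50 5153 39198 245522
51 4443 39908 205614
52 3721 40630 164984
53 2986 41365 123619
54 2237 42114 81505
55 1475 42876 38629
56 699 38629 0

1. interest=⌊1551162·181/10000⌋=28076; principal=44351-28076=16275; balance=1551162-16275=1534887
2. interest=⌊1534887·181/10000⌋=27781; principal=44351-27781=16570; balance=1534887-16570=1518317
3. interest=⌊1518317·181/10000⌋=27481; principal=44351-27481=16870; balance=1518317-16870=1501447
4. interest=⌊1501447·181/10000⌋=27176; principal=44351-27176=17175; balance=1501447-17175=1484272
5. interest=⌊1484272·181/10000⌋=26865; principal=44351-26865=17486; balance=1484272-17486=1466786
6. interest=⌊1466786·181/10000⌋=26548; principal=44351-26548=17803; balance=1466786-17803=1448983
7. interest=⌊1448983·181/10000⌋=26226; principal=44351-26226=18125; balance=1448983-18125=1430858
8. interest=⌊1430858·181/10000⌋=25898; principal=44351-25898=18453; balance=1430858-18453=1412405
9. interest=⌊1412405·181/10000⌋=25564; principal=44351-25564=18787; balance=1412405-18787=1393618
10. interest=⌊1393618·181/10000⌋=25224; principal=44351-25224=19127; balance=1393618-19127=1374491
11. interest=⌊1374491·181/10000⌋=24878; principal=44351-24878=19473; balance=1374491-19473=1355018
12. interest=⌊1355018·181/10000⌋=24525; principal=44351-24525=19826; balance=1355018-19826=1335192
13. interest=⌊1335192·181/10000⌋=24166; principal=44351-24166=20185; balance=1335192-20185=1315007
14. interest=⌊1315007·181/10000⌋=23801; principal=44351-23801=20550; balance=1315007-20550=1294457
15. interest=⌊1294457·181/10000⌋=23429; principal=44351-23429=20922; balance=1294457-20922=1273535
16. interest=⌊1273535·181/10000⌋=23050; principal=44351-23050=21301; balance=1273535-21301=1252234
17. interest=⌊1252234·181/10000⌋=22665; principal=44351-22665=21686; balance=1252234-21686=1230548
18. interest=⌊1230548·181/10000⌋=22272; principal=44351-22272=22079; balance=1230548-22079=1208469
19. interest=⌊1208469·181/10000⌋=21873; principal=44351-21873=22478; balance=1208469-22478=1185991
20. interest=⌊1185991·181/10000⌋=21466; principal=44351-21466=22885; balance=1185991-22885=1163106
21. interest=⌊1163106·181/10000⌋=21052; principal=44351-21052=23299; balance=1163106-23299=1139807
22. interest=⌊1139807·181/10000⌋=20630; principal=44351-20630=23721; balance=1139807-23721=1116086
23. interest=⌊1116086·181/10000⌋=20201; principal=44351-20201=24150; balance=1116086-24150=1091936
24. interest=⌊1091936·181/10000⌋=19764; principal=44351-19764=24587; balance=1091936-24587=1067349
25. interest=⌊1067349·181/10000⌋=19319; principal=44351-19319=25032; balance=1067349-25032=1042317
26. interest=⌊1042317·181/10000⌋=18865; principal=44351-18865=25486; balance=1042317-25486=1016831
27. interest=⌊1016831·181/10000⌋=18404; principal=44351-18404=25947; balance=1016831-25947=990884
28. interest=⌊990884·181/10000⌋=17935; principal=44351-17935=26416; balance=990884-26416=964468
29. interest=⌊964468·181/10000⌋=17456; principal=44351-17456=26895; balance=964468-26895=937573
30. interest=⌊937573·181/10000⌋=16970; principal=44351-16970=27381; balance=937573-27381=910192
31. interest=⌊910192·181/10000⌋=16474; principal=44351-16474=27877; balance=910192-27877=882315
32. interest=⌊882315·181/10000⌋=15969; principal=44351-15969=28382; balance=882315-28382=853933
33. interest=⌊853933·181/10000⌋=15456; principal=44351-15456=28895; balance=853933-28895=825038
34. interest=⌊825038·181/10000⌋=14933; principal=44351-14933=29418; balance=825038-29418=795620
35. interest=⌊795620·181/10000⌋=14400; principal=44351-14400=29951; balance=795620-29951=765669
36. interest=⌊765669·181/10000⌋=13858; principal=44351-13858=30493; balance=765669-30493=735176
37. interest=⌊735176·181/10000⌋=13306; principal=44351-13306=31045; balance=735176-31045=704131
38. interest=⌊704131·181/10000⌋=12744; principal=44351-12744=31607; balance=704131-31607=672524
39. interest=⌊672524·181/10000⌋=12172; principal=44351-12172=32179; balance=672524-32179=640345
40. interest=⌊640345·181/10000⌋=11590; principal=44351-11590=32761; balance=640345-32761=607584
41. interest=⌊607584·181/10000⌋=10997; principal=44351-10997=33354; balance=607584-33354=574230
42. interest=⌊574230·181/10000⌋=10393; principal=44351-10393=33958; balance=574230-33958=540272
43. interest=⌊540272·181/10000⌋=9778; principal=44351-9778=34573; balance=540272-34573=505699
44. interest=⌊505699·181/10000⌋=9153; principal=44351-9153=35198; balance=505699-35198=470501
45. interest=⌊470501·181/10000⌋=8516; principal=44351-8516=35835; balance=470501-35835=434666
46. interest=⌊434666·181/10000⌋=7867; principal=44351-7867=36484; balance=434666-36484=398182
47. interest=⌊398182·181/10000⌋=7207; principal=44351-7207=37144; balance=398182-37144=361038
48. interest=⌊361038·181/10000⌋=6534; principal=44351-6534=37817; balance=361038-37817=323221
49. interest=⌊323221·181/10000⌋=5850; principal=44351-5850=38501; balance=323221-38501=284720
50. interest=⌊284720·181/10000⌋=5153; principal=44351-5153=39198; balance=284720-39198=245522
51. interest=⌊245522·181/10000⌋=4443; principal=44351-4443=39908; balance=245522-39908=205614
52. interest=⌊205614·181/10000⌋=3721; principal=44351-3721=40630; balance=205614-40630=164984
53. interest=⌊164984·181/10000⌋=2986; principal=44351-2986=41365; balance=164984-41365=123619
54. interest=⌊123619·181/10000⌋=2237; principal=44351-2237=42114; balance=123619-42114=81505
55. interest=⌊81505·181/10000⌋=1475; principal=44351-1475=42876; balance=81505-42876=38629
56. interest=⌊38629·181/10000⌋=699; principal=min(44351-699,38629)=38629; balance=38629-38629=0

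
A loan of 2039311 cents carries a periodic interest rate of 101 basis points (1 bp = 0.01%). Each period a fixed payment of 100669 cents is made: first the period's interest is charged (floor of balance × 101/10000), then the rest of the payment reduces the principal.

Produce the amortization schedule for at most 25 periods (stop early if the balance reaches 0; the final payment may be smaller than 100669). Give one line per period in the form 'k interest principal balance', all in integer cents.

1 20597 80072 1959239
2 19788 80881 1878358
3 18971 81698 1796660
4 18146 82523 1714137
5 17312 83357 1630780
6 16470 84199 1546581
7 15620 85049 1461532
8 14761 85908 1375624
9 13893 86776 1288848
10 13017 87652 1201196
11 12132 88537 1112659
12 11237 89432 1023227
13 10334 90335 932892
14 9422 91247 841645
15 8500 92169 749476
16 7569 93100 656376
17 6629 94040 562336
18 5679 94990 467346
19 4720 95949 371397
20 3751 96918 274479
21 2772 97897 176582
22 1783 98886 77696
23 784 77696 0

1. interest=⌊2039311·101/10000⌋=20597; principal=100669-20597=80072; balance=2039311-80072=1959239
2. interest=⌊1959239·101/10000⌋=19788; principal=100669-19788=80881; balance=1959239-80881=1878358
3. interest=⌊1878358·101/10000⌋=18971; principal=100669-18971=81698; balance=1878358-81698=1796660
4. interest=⌊1796660·101/10000⌋=18146; principal=100669-18146=82523; balance=1796660-82523=1714137
5. interest=⌊1714137·101/10000⌋=17312; principal=100669-17312=83357; balance=1714137-83357=1630780
6. interest=⌊1630780·101/10000⌋=16470; principal=100669-16470=84199; balance=1630780-84199=1546581
7. interest=⌊1546581·101/10000⌋=15620; principal=100669-15620=85049; balance=1546581-85049=1461532
8. interest=⌊1461532·101/10000⌋=14761; principal=100669-14761=85908; balance=1461532-85908=1375624
9. interest=⌊1375624·101/10000⌋=13893; principal=100669-13893=86776; balance=1375624-86776=1288848
10. interest=⌊1288848·101/10000⌋=13017; principal=100669-13017=87652; balance=1288848-87652=1201196
11. interest=⌊1201196·101/10000⌋=12132; principal=100669-12132=88537; balance=1201196-88537=1112659
12. interest=⌊1112659·101/10000⌋=11237; principal=100669-11237=89432; balance=1112659-89432=1023227
13. interest=⌊1023227·101/10000⌋=10334; principal=100669-10334=90335; balance=1023227-90335=932892
14. interest=⌊932892·101/10000⌋=9422; principal=100669-9422=91247; balance=932892-91247=841645
15. interest=⌊841645·101/10000⌋=8500; principal=100669-8500=92169; balance=841645-92169=749476
16. interest=⌊749476·101/10000⌋=7569; principal=100669-7569=93100; balance=749476-93100=656376
17. interest=⌊656376·101/10000⌋=6629; principal=100669-6629=94040; balance=656376-94040=562336
18. interest=⌊562336·101/10000⌋=5679; principal=100669-5679=94990; balance=562336-94990=467346
19. interest=⌊467346·101/10000⌋=4720; principal=100669-4720=95949; balance=467346-95949=371397
20. interest=⌊371397·101/10000⌋=3751; principal=100669-3751=96918; balance=371397-96918=274479
21. interest=⌊274479·101/10000⌋=2772; principal=100669-2772=97897; balance=274479-97897=176582
22. interest=⌊176582·101/10000⌋=1783; principal=100669-1783=98886; balance=176582-98886=77696
23. interest=⌊77696·101/10000⌋=784; principal=min(100669-784,77696)=77696; balance=77696-77696=0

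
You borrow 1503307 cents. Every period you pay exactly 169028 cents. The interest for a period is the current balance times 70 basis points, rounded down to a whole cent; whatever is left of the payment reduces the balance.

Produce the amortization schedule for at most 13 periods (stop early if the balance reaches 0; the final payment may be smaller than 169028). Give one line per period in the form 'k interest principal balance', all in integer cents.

1. interest=⌊1503307·70/10000⌋=10523; principal=169028-10523=158505; balance=1503307-158505=1344802
2. interest=⌊1344802·70/10000⌋=9413; principal=169028-9413=159615; balance=1344802-159615=1185187
3. interest=⌊1185187·70/10000⌋=8296; principal=169028-8296=160732; balance=1185187-160732=1024455
4. interest=⌊1024455·70/10000⌋=7171; principal=169028-7171=161857; balance=1024455-161857=862598
5. interest=⌊862598·70/10000⌋=6038; principal=169028-6038=162990; balance=862598-162990=699608
6. interest=⌊699608·70/10000⌋=4897; principal=169028-4897=164131; balance=699608-164131=535477
7. interest=⌊535477·70/10000⌋=3748; principal=169028-3748=165280; balance=535477-165280=370197
8. interest=⌊370197·70/10000⌋=2591; principal=169028-2591=166437; balance=370197-166437=203760
9. interest=⌊203760·70/10000⌋=1426; principal=169028-1426=167602; balance=203760-167602=36158
10. interest=⌊36158·70/10000⌋=253; principal=min(169028-253,36158)=36158; balance=36158-36158=0

1 10523 158505 1344802
2 9413 159615 1185187
3 8296 160732 1024455
4 7171 161857 862598
5 6038 162990 699608
6 4897 164131 535477
7 3748 165280 370197
8 2591 166437 203760
9 1426 167602 36158
10 253 36158 0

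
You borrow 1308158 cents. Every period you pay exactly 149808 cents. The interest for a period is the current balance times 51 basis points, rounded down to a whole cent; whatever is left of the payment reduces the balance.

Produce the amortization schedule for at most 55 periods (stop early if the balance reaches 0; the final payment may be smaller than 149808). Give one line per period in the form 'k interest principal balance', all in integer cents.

1 6671 143137 1165021
2 5941 143867 1021154
3 5207 144601 876553
4 4470 145338 731215
5 3729 146079 585136
6 2984 146824 438312
7 2235 147573 290739
8 1482 148326 142413
9 726 142413 0

1. interest=⌊1308158·51/10000⌋=6671; principal=149808-6671=143137; balance=1308158-143137=1165021
2. interest=⌊1165021·51/10000⌋=5941; principal=149808-5941=143867; balance=1165021-143867=1021154
3. interest=⌊1021154·51/10000⌋=5207; principal=149808-5207=144601; balance=1021154-144601=876553
4. interest=⌊876553·51/10000⌋=4470; principal=149808-4470=145338; balance=876553-145338=731215
5. interest=⌊731215·51/10000⌋=3729; principal=149808-3729=146079; balance=731215-146079=585136
6. interest=⌊585136·51/10000⌋=2984; principal=149808-2984=146824; balance=585136-146824=438312
7. interest=⌊438312·51/10000⌋=2235; principal=149808-2235=147573; balance=438312-147573=290739
8. interest=⌊290739·51/10000⌋=1482; principal=149808-1482=148326; balance=290739-148326=142413
9. interest=⌊142413·51/10000⌋=726; principal=min(149808-726,142413)=142413; balance=142413-142413=0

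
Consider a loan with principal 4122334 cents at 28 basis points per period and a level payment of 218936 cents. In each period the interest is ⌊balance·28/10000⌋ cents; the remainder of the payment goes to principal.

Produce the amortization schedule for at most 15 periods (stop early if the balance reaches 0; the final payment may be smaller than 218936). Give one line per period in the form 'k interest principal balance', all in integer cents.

1 11542 207394 3914940
2 10961 207975 3706965
3 10379 208557 3498408
4 9795 209141 3289267
5 9209 209727 3079540
6 8622 210314 2869226
7 8033 210903 2658323
8 7443 211493 2446830
9 6851 212085 2234745
10 6257 212679 2022066
11 5661 213275 1808791
12 5064 213872 1594919
13 4465 214471 1380448
14 3865 215071 1165377
15 3263 215673 949704

1. interest=⌊4122334·28/10000⌋=11542; principal=218936-11542=207394; balance=4122334-207394=3914940
2. interest=⌊3914940·28/10000⌋=10961; principal=218936-10961=207975; balance=3914940-207975=3706965
3. interest=⌊3706965·28/10000⌋=10379; principal=218936-10379=208557; balance=3706965-208557=3498408
4. interest=⌊3498408·28/10000⌋=9795; principal=218936-9795=209141; balance=3498408-209141=3289267
5. interest=⌊3289267·28/10000⌋=9209; principal=218936-9209=209727; balance=3289267-209727=3079540
6. interest=⌊3079540·28/10000⌋=8622; principal=218936-8622=210314; balance=3079540-210314=2869226
7. interest=⌊2869226·28/10000⌋=8033; principal=218936-8033=210903; balance=2869226-210903=2658323
8. interest=⌊2658323·28/10000⌋=7443; principal=218936-7443=211493; balance=2658323-211493=2446830
9. interest=⌊2446830·28/10000⌋=6851; principal=218936-6851=212085; balance=2446830-212085=2234745
10. interest=⌊2234745·28/10000⌋=6257; principal=218936-6257=212679; balance=2234745-212679=2022066
11. interest=⌊2022066·28/10000⌋=5661; principal=218936-5661=213275; balance=2022066-213275=1808791
12. interest=⌊1808791·28/10000⌋=5064; principal=218936-5064=213872; balance=1808791-213872=1594919
13. interest=⌊1594919·28/10000⌋=4465; principal=218936-4465=214471; balance=1594919-214471=1380448
14. interest=⌊1380448·28/10000⌋=3865; principal=218936-3865=215071; balance=1380448-215071=1165377
15. interest=⌊1165377·28/10000⌋=3263; principal=218936-3263=215673; balance=1165377-215673=949704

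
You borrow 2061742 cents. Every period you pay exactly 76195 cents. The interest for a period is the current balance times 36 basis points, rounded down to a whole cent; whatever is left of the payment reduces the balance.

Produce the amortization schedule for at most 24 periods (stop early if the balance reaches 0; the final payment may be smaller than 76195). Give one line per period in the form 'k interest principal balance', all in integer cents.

1. interest=⌊2061742·36/10000⌋=7422; principal=76195-7422=68773; balance=2061742-68773=1992969
2. interest=⌊1992969·36/10000⌋=7174; principal=76195-7174=69021; balance=1992969-69021=1923948
3. interest=⌊1923948·36/10000⌋=6926; principal=76195-6926=69269; balance=1923948-69269=1854679
4. interest=⌊1854679·36/10000⌋=6676; principal=76195-6676=69519; balance=1854679-69519=1785160
5. interest=⌊1785160·36/10000⌋=6426; principal=76195-6426=69769; balance=1785160-69769=1715391
6. interest=⌊1715391·36/10000⌋=6175; principal=76195-6175=70020; balance=1715391-70020=1645371
7. interest=⌊1645371·36/10000⌋=5923; principal=76195-5923=70272; balance=1645371-70272=1575099
8. interest=⌊1575099·36/10000⌋=5670; principal=76195-5670=70525; balance=1575099-70525=1504574
9. interest=⌊1504574·36/10000⌋=5416; principal=76195-5416=70779; balance=1504574-70779=1433795
10. interest=⌊1433795·36/10000⌋=5161; principal=76195-5161=71034; balance=1433795-71034=1362761
11. interest=⌊1362761·36/10000⌋=4905; principal=76195-4905=71290; balance=1362761-71290=1291471
12. interest=⌊1291471·36/10000⌋=4649; principal=76195-4649=71546; balance=1291471-71546=1219925
13. interest=⌊1219925·36/10000⌋=4391; principal=76195-4391=71804; balance=1219925-71804=1148121
14. interest=⌊1148121·36/10000⌋=4133; principal=76195-4133=72062; balance=1148121-72062=1076059
15. interest=⌊1076059·36/10000⌋=3873; principal=76195-3873=72322; balance=1076059-72322=1003737
16. interest=⌊1003737·36/10000⌋=3613; principal=76195-3613=72582; balance=1003737-72582=931155
17. interest=⌊931155·36/10000⌋=3352; principal=76195-3352=72843; balance=931155-72843=858312
18. interest=⌊858312·36/10000⌋=3089; principal=76195-3089=73106; balance=858312-73106=785206
19. interest=⌊785206·36/10000⌋=2826; principal=76195-2826=73369; balance=785206-73369=711837
20. interest=⌊711837·36/10000⌋=2562; principal=76195-2562=73633; balance=711837-73633=638204
21. interest=⌊638204·36/10000⌋=2297; principal=76195-2297=73898; balance=638204-73898=564306
22. interest=⌊564306·36/10000⌋=2031; principal=76195-2031=74164; balance=564306-74164=490142
23. interest=⌊490142·36/10000⌋=1764; principal=76195-1764=74431; balance=490142-74431=415711
24. interest=⌊415711·36/10000⌋=1496; principal=76195-1496=74699; balance=415711-74699=341012

1 7422 68773 1992969
2 7174 69021 1923948
3 6926 69269 1854679
4 6676 69519 1785160
5 6426 69769 1715391
6 6175 70020 1645371
7 5923 70272 1575099
8 5670 70525 1504574
9 5416 70779 1433795
10 5161 71034 1362761
11 4905 71290 1291471
12 4649 71546 1219925
13 4391 71804 1148121
14 4133 72062 1076059
15 3873 72322 1003737
16 3613 72582 931155
17 3352 72843 858312
18 3089 73106 785206
19 2826 73369 711837
20 2562 73633 638204
21 2297 73898 564306
22 2031 74164 490142
23 1764 74431 415711
24 1496 74699 341012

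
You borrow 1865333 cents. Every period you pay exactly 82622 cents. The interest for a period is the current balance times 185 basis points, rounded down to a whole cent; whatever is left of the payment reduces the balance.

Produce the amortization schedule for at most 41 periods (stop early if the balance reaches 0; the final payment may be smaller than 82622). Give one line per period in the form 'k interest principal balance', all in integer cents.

1 34508 48114 1817219
2 33618 49004 1768215
3 32711 49911 1718304
4 31788 50834 1667470
5 30848 51774 1615696
6 29890 52732 1562964
7 28914 53708 1509256
8 27921 54701 1454555
9 26909 55713 1398842
10 25878 56744 1342098
11 24828 57794 1284304
12 23759 58863 1225441
13 22670 59952 1165489
14 21561 61061 1104428
15 20431 62191 1042237
16 19281 63341 978896
17 18109 64513 914383
18 16916 65706 848677
19 15700 66922 781755
20 14462 68160 713595
21 13201 69421 644174
22 11917 70705 573469
23 10609 72013 501456
24 9276 73346 428110
25 7920 74702 353408
26 6538 76084 277324
27 5130 77492 199832
28 3696 78926 120906
29 2236 80386 40520
30 749 40520 0

1. interest=⌊1865333·185/10000⌋=34508; principal=82622-34508=48114; balance=1865333-48114=1817219
2. interest=⌊1817219·185/10000⌋=33618; principal=82622-33618=49004; balance=1817219-49004=1768215
3. interest=⌊1768215·185/10000⌋=32711; principal=82622-32711=49911; balance=1768215-49911=1718304
4. interest=⌊1718304·185/10000⌋=31788; principal=82622-31788=50834; balance=1718304-50834=1667470
5. interest=⌊1667470·185/10000⌋=30848; principal=82622-30848=51774; balance=1667470-51774=1615696
6. interest=⌊1615696·185/10000⌋=29890; principal=82622-29890=52732; balance=1615696-52732=1562964
7. interest=⌊1562964·185/10000⌋=28914; principal=82622-28914=53708; balance=1562964-53708=1509256
8. interest=⌊1509256·185/10000⌋=27921; principal=82622-27921=54701; balance=1509256-54701=1454555
9. interest=⌊1454555·185/10000⌋=26909; principal=82622-26909=55713; balance=1454555-55713=1398842
10. interest=⌊1398842·185/10000⌋=25878; principal=82622-25878=56744; balance=1398842-56744=1342098
11. interest=⌊1342098·185/10000⌋=24828; principal=82622-24828=57794; balance=1342098-57794=1284304
12. interest=⌊1284304·185/10000⌋=23759; principal=82622-23759=58863; balance=1284304-58863=1225441
13. interest=⌊1225441·185/10000⌋=22670; principal=82622-22670=59952; balance=1225441-59952=1165489
14. interest=⌊1165489·185/10000⌋=21561; principal=82622-21561=61061; balance=1165489-61061=1104428
15. interest=⌊1104428·185/10000⌋=20431; principal=82622-20431=62191; balance=1104428-62191=1042237
16. interest=⌊1042237·185/10000⌋=19281; principal=82622-19281=63341; balance=1042237-63341=978896
17. interest=⌊978896·185/10000⌋=18109; principal=82622-18109=64513; balance=978896-64513=914383
18. interest=⌊914383·185/10000⌋=16916; principal=82622-16916=65706; balance=914383-65706=848677
19. interest=⌊848677·185/10000⌋=15700; principal=82622-15700=66922; balance=848677-66922=781755
20. interest=⌊781755·185/10000⌋=14462; principal=82622-14462=68160; balance=781755-68160=713595
21. interest=⌊713595·185/10000⌋=13201; principal=82622-13201=69421; balance=713595-69421=644174
22. interest=⌊644174·185/10000⌋=11917; principal=82622-11917=70705; balance=644174-70705=573469
23. interest=⌊573469·185/10000⌋=10609; principal=82622-10609=72013; balance=573469-72013=501456
24. interest=⌊501456·185/10000⌋=9276; principal=82622-9276=73346; balance=501456-73346=428110
25. interest=⌊428110·185/10000⌋=7920; principal=82622-7920=74702; balance=428110-74702=353408
26. interest=⌊353408·185/10000⌋=6538; principal=82622-6538=76084; balance=353408-76084=277324
27. interest=⌊277324·185/10000⌋=5130; principal=82622-5130=77492; balance=277324-77492=199832
28. interest=⌊199832·185/10000⌋=3696; principal=82622-3696=78926; balance=199832-78926=120906
29. interest=⌊120906·185/10000⌋=2236; principal=82622-2236=80386; balance=120906-80386=40520
30. interest=⌊40520·185/10000⌋=749; principal=min(82622-749,40520)=40520; balance=40520-40520=0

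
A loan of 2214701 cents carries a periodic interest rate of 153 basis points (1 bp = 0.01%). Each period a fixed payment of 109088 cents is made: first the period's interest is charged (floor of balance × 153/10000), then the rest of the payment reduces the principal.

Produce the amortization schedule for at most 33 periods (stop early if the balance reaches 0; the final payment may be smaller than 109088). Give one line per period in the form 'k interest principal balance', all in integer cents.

1 33884 75204 2139497
2 32734 76354 2063143
3 31566 77522 1985621
4 30380 78708 1906913
5 29175 79913 1827000
6 27953 81135 1745865
7 26711 82377 1663488
8 25451 83637 1579851
9 24171 84917 1494934
10 22872 86216 1408718
11 21553 87535 1321183
12 20214 88874 1232309
13 18854 90234 1142075
14 17473 91615 1050460
15 16072 93016 957444
16 14648 94440 863004
17 13203 95885 767119
18 11736 97352 669767
19 10247 98841 570926
20 8735 100353 470573
21 7199 101889 368684
22 5640 103448 265236
23 4058 105030 160206
24 2451 106637 53569
25 819 53569 0

1. interest=⌊2214701·153/10000⌋=33884; principal=109088-33884=75204; balance=2214701-75204=2139497
2. interest=⌊2139497·153/10000⌋=32734; principal=109088-32734=76354; balance=2139497-76354=2063143
3. interest=⌊2063143·153/10000⌋=31566; principal=109088-31566=77522; balance=2063143-77522=1985621
4. interest=⌊1985621·153/10000⌋=30380; principal=109088-30380=78708; balance=1985621-78708=1906913
5. interest=⌊1906913·153/10000⌋=29175; principal=109088-29175=79913; balance=1906913-79913=1827000
6. interest=⌊1827000·153/10000⌋=27953; principal=109088-27953=81135; balance=1827000-81135=1745865
7. interest=⌊1745865·153/10000⌋=26711; principal=109088-26711=82377; balance=1745865-82377=1663488
8. interest=⌊1663488·153/10000⌋=25451; principal=109088-25451=83637; balance=1663488-83637=1579851
9. interest=⌊1579851·153/10000⌋=24171; principal=109088-24171=84917; balance=1579851-84917=1494934
10. interest=⌊1494934·153/10000⌋=22872; principal=109088-22872=86216; balance=1494934-86216=1408718
11. interest=⌊1408718·153/10000⌋=21553; principal=109088-21553=87535; balance=1408718-87535=1321183
12. interest=⌊1321183·153/10000⌋=20214; principal=109088-20214=88874; balance=1321183-88874=1232309
13. interest=⌊1232309·153/10000⌋=18854; principal=109088-18854=90234; balance=1232309-90234=1142075
14. interest=⌊1142075·153/10000⌋=17473; principal=109088-17473=91615; balance=1142075-91615=1050460
15. interest=⌊1050460·153/10000⌋=16072; principal=109088-16072=93016; balance=1050460-93016=957444
16. interest=⌊957444·153/10000⌋=14648; principal=109088-14648=94440; balance=957444-94440=863004
17. interest=⌊863004·153/10000⌋=13203; principal=109088-13203=95885; balance=863004-95885=767119
18. interest=⌊767119·153/10000⌋=11736; principal=109088-11736=97352; balance=767119-97352=669767
19. interest=⌊669767·153/10000⌋=10247; principal=109088-10247=98841; balance=669767-98841=570926
20. interest=⌊570926·153/10000⌋=8735; principal=109088-8735=100353; balance=570926-100353=470573
21. interest=⌊470573·153/10000⌋=7199; principal=109088-7199=101889; balance=470573-101889=368684
22. interest=⌊368684·153/10000⌋=5640; principal=109088-5640=103448; balance=368684-103448=265236
23. interest=⌊265236·153/10000⌋=4058; principal=109088-4058=105030; balance=265236-105030=160206
24. interest=⌊160206·153/10000⌋=2451; principal=109088-2451=106637; balance=160206-106637=53569
25. interest=⌊53569·153/10000⌋=819; principal=min(109088-819,53569)=53569; balance=53569-53569=0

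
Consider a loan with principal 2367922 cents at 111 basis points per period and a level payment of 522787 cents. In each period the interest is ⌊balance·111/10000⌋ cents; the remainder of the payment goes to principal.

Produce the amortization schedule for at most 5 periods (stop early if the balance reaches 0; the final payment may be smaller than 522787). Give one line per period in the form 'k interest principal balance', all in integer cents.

1. interest=⌊2367922·111/10000⌋=26283; principal=522787-26283=496504; balance=2367922-496504=1871418
2. interest=⌊1871418·111/10000⌋=20772; principal=522787-20772=502015; balance=1871418-502015=1369403
3. interest=⌊1369403·111/10000⌋=15200; principal=522787-15200=507587; balance=1369403-507587=861816
4. interest=⌊861816·111/10000⌋=9566; principal=522787-9566=513221; balance=861816-513221=348595
5. interest=⌊348595·111/10000⌋=3869; principal=min(522787-3869,348595)=348595; balance=348595-348595=0

1 26283 496504 1871418
2 20772 502015 1369403
3 15200 507587 861816
4 9566 513221 348595
5 3869 348595 0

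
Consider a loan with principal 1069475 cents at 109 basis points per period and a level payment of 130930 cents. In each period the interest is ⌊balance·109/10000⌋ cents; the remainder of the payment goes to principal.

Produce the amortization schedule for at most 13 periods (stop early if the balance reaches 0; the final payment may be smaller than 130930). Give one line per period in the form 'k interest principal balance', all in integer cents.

1 11657 119273 950202
2 10357 120573 829629
3 9042 121888 707741
4 7714 123216 584525
5 6371 124559 459966
6 5013 125917 334049
7 3641 127289 206760
8 2253 128677 78083
9 851 78083 0

1. interest=⌊1069475·109/10000⌋=11657; principal=130930-11657=119273; balance=1069475-119273=950202
2. interest=⌊950202·109/10000⌋=10357; principal=130930-10357=120573; balance=950202-120573=829629
3. interest=⌊829629·109/10000⌋=9042; principal=130930-9042=121888; balance=829629-121888=707741
4. interest=⌊707741·109/10000⌋=7714; principal=130930-7714=123216; balance=707741-123216=584525
5. interest=⌊584525·109/10000⌋=6371; principal=130930-6371=124559; balance=584525-124559=459966
6. interest=⌊459966·109/10000⌋=5013; principal=130930-5013=125917; balance=459966-125917=334049
7. interest=⌊334049·109/10000⌋=3641; principal=130930-3641=127289; balance=334049-127289=206760
8. interest=⌊206760·109/10000⌋=2253; principal=130930-2253=128677; balance=206760-128677=78083
9. interest=⌊78083·109/10000⌋=851; principal=min(130930-851,78083)=78083; balance=78083-78083=0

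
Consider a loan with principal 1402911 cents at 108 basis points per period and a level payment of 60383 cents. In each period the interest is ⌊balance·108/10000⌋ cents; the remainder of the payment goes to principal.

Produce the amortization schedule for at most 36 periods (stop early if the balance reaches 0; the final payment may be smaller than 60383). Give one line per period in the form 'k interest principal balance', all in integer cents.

1 15151 45232 1357679
2 14662 45721 1311958
3 14169 46214 1265744
4 13670 46713 1219031
5 13165 47218 1171813
6 12655 47728 1124085
7 12140 48243 1075842
8 11619 48764 1027078
9 11092 49291 977787
10 10560 49823 927964
11 10022 50361 877603
12 9478 50905 826698
13 8928 51455 775243
14 8372 52011 723232
15 7810 52573 670659
16 7243 53140 617519
17 6669 53714 563805
18 6089 54294 509511
19 5502 54881 454630
20 4910 55473 399157
21 4310 56073 343084
22 3705 56678 286406
23 3093 57290 229116
24 2474 57909 171207
25 1849 58534 112673
26 1216 59167 53506
27 577 53506 0

1. interest=⌊1402911·108/10000⌋=15151; principal=60383-15151=45232; balance=1402911-45232=1357679
2. interest=⌊1357679·108/10000⌋=14662; principal=60383-14662=45721; balance=1357679-45721=1311958
3. interest=⌊1311958·108/10000⌋=14169; principal=60383-14169=46214; balance=1311958-46214=1265744
4. interest=⌊1265744·108/10000⌋=13670; principal=60383-13670=46713; balance=1265744-46713=1219031
5. interest=⌊1219031·108/10000⌋=13165; principal=60383-13165=47218; balance=1219031-47218=1171813
6. interest=⌊1171813·108/10000⌋=12655; principal=60383-12655=47728; balance=1171813-47728=1124085
7. interest=⌊1124085·108/10000⌋=12140; principal=60383-12140=48243; balance=1124085-48243=1075842
8. interest=⌊1075842·108/10000⌋=11619; principal=60383-11619=48764; balance=1075842-48764=1027078
9. interest=⌊1027078·108/10000⌋=11092; principal=60383-11092=49291; balance=1027078-49291=977787
10. interest=⌊977787·108/10000⌋=10560; principal=60383-10560=49823; balance=977787-49823=927964
11. interest=⌊927964·108/10000⌋=10022; principal=60383-10022=50361; balance=927964-50361=877603
12. interest=⌊877603·108/10000⌋=9478; principal=60383-9478=50905; balance=877603-50905=826698
13. interest=⌊826698·108/10000⌋=8928; principal=60383-8928=51455; balance=826698-51455=775243
14. interest=⌊775243·108/10000⌋=8372; principal=60383-8372=52011; balance=775243-52011=723232
15. interest=⌊723232·108/10000⌋=7810; principal=60383-7810=52573; balance=723232-52573=670659
16. interest=⌊670659·108/10000⌋=7243; principal=60383-7243=53140; balance=670659-53140=617519
17. interest=⌊617519·108/10000⌋=6669; principal=60383-6669=53714; balance=617519-53714=563805
18. interest=⌊563805·108/10000⌋=6089; principal=60383-6089=54294; balance=563805-54294=509511
19. interest=⌊509511·108/10000⌋=5502; principal=60383-5502=54881; balance=509511-54881=454630
20. interest=⌊454630·108/10000⌋=4910; principal=60383-4910=55473; balance=454630-55473=399157
21. interest=⌊399157·108/10000⌋=4310; principal=60383-4310=56073; balance=399157-56073=343084
22. interest=⌊343084·108/10000⌋=3705; principal=60383-3705=56678; balance=343084-56678=286406
23. interest=⌊286406·108/10000⌋=3093; principal=60383-3093=57290; balance=286406-57290=229116
24. interest=⌊229116·108/10000⌋=2474; principal=60383-2474=57909; balance=229116-57909=171207
25. interest=⌊171207·108/10000⌋=1849; principal=60383-1849=58534; balance=171207-58534=112673
26. interest=⌊112673·108/10000⌋=1216; principal=60383-1216=59167; balance=112673-59167=53506
27. interest=⌊53506·108/10000⌋=577; principal=min(60383-577,53506)=53506; balance=53506-53506=0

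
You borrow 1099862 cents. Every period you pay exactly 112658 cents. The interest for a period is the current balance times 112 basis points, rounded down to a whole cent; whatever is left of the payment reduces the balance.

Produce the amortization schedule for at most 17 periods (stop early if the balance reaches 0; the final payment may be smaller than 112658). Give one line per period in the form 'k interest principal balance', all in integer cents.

1. interest=⌊1099862·112/10000⌋=12318; principal=112658-12318=100340; balance=1099862-100340=999522
2. interest=⌊999522·112/10000⌋=11194; principal=112658-11194=101464; balance=999522-101464=898058
3. interest=⌊898058·112/10000⌋=10058; principal=112658-10058=102600; balance=898058-102600=795458
4. interest=⌊795458·112/10000⌋=8909; principal=112658-8909=103749; balance=795458-103749=691709
5. interest=⌊691709·112/10000⌋=7747; principal=112658-7747=104911; balance=691709-104911=586798
6. interest=⌊586798·112/10000⌋=6572; principal=112658-6572=106086; balance=586798-106086=480712
7. interest=⌊480712·112/10000⌋=5383; principal=112658-5383=107275; balance=480712-107275=373437
8. interest=⌊373437·112/10000⌋=4182; principal=112658-4182=108476; balance=373437-108476=264961
9. interest=⌊264961·112/10000⌋=2967; principal=112658-2967=109691; balance=264961-109691=155270
10. interest=⌊155270·112/10000⌋=1739; principal=112658-1739=110919; balance=155270-110919=44351
11. interest=⌊44351·112/10000⌋=496; principal=min(112658-496,44351)=44351; balance=44351-44351=0

1 12318 100340 999522
2 11194 101464 898058
3 10058 102600 795458
4 8909 103749 691709
5 7747 104911 586798
6 6572 106086 480712
7 5383 107275 373437
8 4182 108476 264961
9 2967 109691 155270
10 1739 110919 44351
11 496 44351 0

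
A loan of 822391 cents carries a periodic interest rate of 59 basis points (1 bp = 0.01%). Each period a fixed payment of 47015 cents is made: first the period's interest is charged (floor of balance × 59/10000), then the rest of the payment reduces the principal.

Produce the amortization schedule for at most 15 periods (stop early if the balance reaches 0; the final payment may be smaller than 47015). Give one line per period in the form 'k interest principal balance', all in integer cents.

1. interest=⌊822391·59/10000⌋=4852; principal=47015-4852=42163; balance=822391-42163=780228
2. interest=⌊780228·59/10000⌋=4603; principal=47015-4603=42412; balance=780228-42412=737816
3. interest=⌊737816·59/10000⌋=4353; principal=47015-4353=42662; balance=737816-42662=695154
4. interest=⌊695154·59/10000⌋=4101; principal=47015-4101=42914; balance=695154-42914=652240
5. interest=⌊652240·59/10000⌋=3848; principal=47015-3848=43167; balance=652240-43167=609073
6. interest=⌊609073·59/10000⌋=3593; principal=47015-3593=43422; balance=609073-43422=565651
7. interest=⌊565651·59/10000⌋=3337; principal=47015-3337=43678; balance=565651-43678=521973
8. interest=⌊521973·59/10000⌋=3079; principal=47015-3079=43936; balance=521973-43936=478037
9. interest=⌊478037·59/10000⌋=2820; principal=47015-2820=44195; balance=478037-44195=433842
10. interest=⌊433842·59/10000⌋=2559; principal=47015-2559=44456; balance=433842-44456=389386
11. interest=⌊389386·59/10000⌋=2297; principal=47015-2297=44718; balance=389386-44718=344668
12. interest=⌊344668·59/10000⌋=2033; principal=47015-2033=44982; balance=344668-44982=299686
13. interest=⌊299686·59/10000⌋=1768; principal=47015-1768=45247; balance=299686-45247=254439
14. interest=⌊254439·59/10000⌋=1501; principal=47015-1501=45514; balance=254439-45514=208925
15. interest=⌊208925·59/10000⌋=1232; principal=47015-1232=45783; balance=208925-45783=163142

1 4852 42163 780228
2 4603 42412 737816
3 4353 42662 695154
4 4101 42914 652240
5 3848 43167 609073
6 3593 43422 565651
7 3337 43678 521973
8 3079 43936 478037
9 2820 44195 433842
10 2559 44456 389386
11 2297 44718 344668
12 2033 44982 299686
13 1768 45247 254439
14 1501 45514 208925
15 1232 45783 163142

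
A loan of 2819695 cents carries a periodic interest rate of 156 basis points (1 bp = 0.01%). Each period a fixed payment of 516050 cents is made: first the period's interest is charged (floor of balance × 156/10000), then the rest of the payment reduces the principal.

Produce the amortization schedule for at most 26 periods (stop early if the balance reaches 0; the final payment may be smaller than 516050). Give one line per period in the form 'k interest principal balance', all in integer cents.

1. interest=⌊2819695·156/10000⌋=43987; principal=516050-43987=472063; balance=2819695-472063=2347632
2. interest=⌊2347632·156/10000⌋=36623; principal=516050-36623=479427; balance=2347632-479427=1868205
3. interest=⌊1868205·156/10000⌋=29143; principal=516050-29143=486907; balance=1868205-486907=1381298
4. interest=⌊1381298·156/10000⌋=21548; principal=516050-21548=494502; balance=1381298-494502=886796
5. interest=⌊886796·156/10000⌋=13834; principal=516050-13834=502216; balance=886796-502216=384580
6. interest=⌊384580·156/10000⌋=5999; principal=min(516050-5999,384580)=384580; balance=384580-384580=0

1 43987 472063 2347632
2 36623 479427 1868205
3 29143 486907 1381298
4 21548 494502 886796
5 13834 502216 384580
6 5999 384580 0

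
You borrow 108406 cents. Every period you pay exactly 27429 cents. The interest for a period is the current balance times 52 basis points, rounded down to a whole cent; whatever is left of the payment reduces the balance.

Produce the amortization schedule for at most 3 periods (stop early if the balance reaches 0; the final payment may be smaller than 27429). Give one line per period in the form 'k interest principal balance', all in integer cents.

1 563 26866 81540
2 424 27005 54535
3 283 27146 27389

1. interest=⌊108406·52/10000⌋=563; principal=27429-563=26866; balance=108406-26866=81540
2. interest=⌊81540·52/10000⌋=424; principal=27429-424=27005; balance=81540-27005=54535
3. interest=⌊54535·52/10000⌋=283; principal=27429-283=27146; balance=54535-27146=27389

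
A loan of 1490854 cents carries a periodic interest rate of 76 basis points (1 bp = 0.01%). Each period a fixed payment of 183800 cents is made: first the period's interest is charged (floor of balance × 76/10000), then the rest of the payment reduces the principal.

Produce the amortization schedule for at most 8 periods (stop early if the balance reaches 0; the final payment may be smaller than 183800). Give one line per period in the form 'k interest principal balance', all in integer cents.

1 11330 172470 1318384
2 10019 173781 1144603
3 8698 175102 969501
4 7368 176432 793069
5 6027 177773 615296
6 4676 179124 436172
7 3314 180486 255686
8 1943 181857 73829

1. interest=⌊1490854·76/10000⌋=11330; principal=183800-11330=172470; balance=1490854-172470=1318384
2. interest=⌊1318384·76/10000⌋=10019; principal=183800-10019=173781; balance=1318384-173781=1144603
3. interest=⌊1144603·76/10000⌋=8698; principal=183800-8698=175102; balance=1144603-175102=969501
4. interest=⌊969501·76/10000⌋=7368; principal=183800-7368=176432; balance=969501-176432=793069
5. interest=⌊793069·76/10000⌋=6027; principal=183800-6027=177773; balance=793069-177773=615296
6. interest=⌊615296·76/10000⌋=4676; principal=183800-4676=179124; balance=615296-179124=436172
7. interest=⌊436172·76/10000⌋=3314; principal=183800-3314=180486; balance=436172-180486=255686
8. interest=⌊255686·76/10000⌋=1943; principal=183800-1943=181857; balance=255686-181857=73829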